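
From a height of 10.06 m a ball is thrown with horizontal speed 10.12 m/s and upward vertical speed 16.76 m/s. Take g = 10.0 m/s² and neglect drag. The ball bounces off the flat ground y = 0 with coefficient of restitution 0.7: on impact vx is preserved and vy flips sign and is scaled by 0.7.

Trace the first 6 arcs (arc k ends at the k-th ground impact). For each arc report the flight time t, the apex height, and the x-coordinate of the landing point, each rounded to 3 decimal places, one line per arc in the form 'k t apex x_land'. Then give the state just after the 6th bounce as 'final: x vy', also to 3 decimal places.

1 3.872 24.105 39.181
2 3.074 11.811 70.290
3 2.152 5.788 92.065
4 1.506 2.836 107.308
5 1.054 1.390 117.979
6 0.738 0.681 125.448
final: 125.448 2.583

Arc 1: start y=10.060, vy=16.760 → t=3.872, apex=24.105, x_land=39.181, impact vy=-21.957
  bounce: vy ← 0.7·21.957 = 15.370
Arc 2: start y=0.000, vy=15.370 → t=3.074, apex=11.811, x_land=70.290, impact vy=-15.370
  bounce: vy ← 0.7·15.370 = 10.759
Arc 3: start y=0.000, vy=10.759 → t=2.152, apex=5.788, x_land=92.065, impact vy=-10.759
  bounce: vy ← 0.7·10.759 = 7.531
Arc 4: start y=0.000, vy=7.531 → t=1.506, apex=2.836, x_land=107.308, impact vy=-7.531
  bounce: vy ← 0.7·7.531 = 5.272
Arc 5: start y=0.000, vy=5.272 → t=1.054, apex=1.390, x_land=117.979, impact vy=-5.272
  bounce: vy ← 0.7·5.272 = 3.690
Arc 6: start y=0.000, vy=3.690 → t=0.738, apex=0.681, x_land=125.448, impact vy=-3.690
  bounce: vy ← 0.7·3.690 = 2.583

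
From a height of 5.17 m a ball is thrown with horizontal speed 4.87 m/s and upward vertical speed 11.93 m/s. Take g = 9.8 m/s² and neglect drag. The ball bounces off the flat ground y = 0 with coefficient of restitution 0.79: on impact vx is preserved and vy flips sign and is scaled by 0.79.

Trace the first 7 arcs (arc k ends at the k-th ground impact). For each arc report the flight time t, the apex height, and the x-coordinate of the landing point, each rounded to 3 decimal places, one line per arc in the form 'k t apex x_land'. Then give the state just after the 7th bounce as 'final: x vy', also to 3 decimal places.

Arc 1: start y=5.170, vy=11.930 → t=2.810, apex=12.431, x_land=13.685, impact vy=-15.610
  bounce: vy ← 0.79·15.610 = 12.332
Arc 2: start y=0.000, vy=12.332 → t=2.517, apex=7.758, x_land=25.941, impact vy=-12.332
  bounce: vy ← 0.79·12.332 = 9.742
Arc 3: start y=0.000, vy=9.742 → t=1.988, apex=4.842, x_land=35.624, impact vy=-9.742
  bounce: vy ← 0.79·9.742 = 7.696
Arc 4: start y=0.000, vy=7.696 → t=1.571, apex=3.022, x_land=43.273, impact vy=-7.696
  bounce: vy ← 0.79·7.696 = 6.080
Arc 5: start y=0.000, vy=6.080 → t=1.241, apex=1.886, x_land=49.315, impact vy=-6.080
  bounce: vy ← 0.79·6.080 = 4.803
Arc 6: start y=0.000, vy=4.803 → t=0.980, apex=1.177, x_land=54.089, impact vy=-4.803
  bounce: vy ← 0.79·4.803 = 3.794
Arc 7: start y=0.000, vy=3.794 → t=0.774, apex=0.735, x_land=57.860, impact vy=-3.794
  bounce: vy ← 0.79·3.794 = 2.998

1 2.810 12.431 13.685
2 2.517 7.758 25.941
3 1.988 4.842 35.624
4 1.571 3.022 43.273
5 1.241 1.886 49.315
6 0.980 1.177 54.089
7 0.774 0.735 57.860
final: 57.860 2.998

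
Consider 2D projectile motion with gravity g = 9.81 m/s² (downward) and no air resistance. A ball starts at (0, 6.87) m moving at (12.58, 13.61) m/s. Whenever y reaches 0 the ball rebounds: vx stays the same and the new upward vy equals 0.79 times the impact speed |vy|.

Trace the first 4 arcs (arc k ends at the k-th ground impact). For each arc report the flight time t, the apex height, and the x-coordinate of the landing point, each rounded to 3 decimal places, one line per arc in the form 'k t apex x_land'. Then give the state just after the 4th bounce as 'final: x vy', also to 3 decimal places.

1 3.211 16.311 40.393
2 2.881 10.180 76.639
3 2.276 6.353 105.273
4 1.798 3.965 127.895
final: 127.895 6.968

Arc 1: start y=6.870, vy=13.610 → t=3.211, apex=16.311, x_land=40.393, impact vy=-17.889
  bounce: vy ← 0.79·17.889 = 14.132
Arc 2: start y=0.000, vy=14.132 → t=2.881, apex=10.180, x_land=76.639, impact vy=-14.132
  bounce: vy ← 0.79·14.132 = 11.165
Arc 3: start y=0.000, vy=11.165 → t=2.276, apex=6.353, x_land=105.273, impact vy=-11.165
  bounce: vy ← 0.79·11.165 = 8.820
Arc 4: start y=0.000, vy=8.820 → t=1.798, apex=3.965, x_land=127.895, impact vy=-8.820
  bounce: vy ← 0.79·8.820 = 6.968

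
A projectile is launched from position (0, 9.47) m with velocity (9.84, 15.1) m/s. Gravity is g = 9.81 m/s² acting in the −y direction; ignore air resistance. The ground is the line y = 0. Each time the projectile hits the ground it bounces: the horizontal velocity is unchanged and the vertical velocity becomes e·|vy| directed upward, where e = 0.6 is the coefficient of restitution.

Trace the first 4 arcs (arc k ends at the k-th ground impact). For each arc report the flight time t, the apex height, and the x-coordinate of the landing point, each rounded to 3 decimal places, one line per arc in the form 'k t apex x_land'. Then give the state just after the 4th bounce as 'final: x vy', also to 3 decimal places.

1 3.613 21.091 35.551
2 2.488 7.593 60.036
3 1.493 2.733 74.728
4 0.896 0.984 83.542
final: 83.542 2.636

Arc 1: start y=9.470, vy=15.100 → t=3.613, apex=21.091, x_land=35.551, impact vy=-20.342
  bounce: vy ← 0.6·20.342 = 12.205
Arc 2: start y=0.000, vy=12.205 → t=2.488, apex=7.593, x_land=60.036, impact vy=-12.205
  bounce: vy ← 0.6·12.205 = 7.323
Arc 3: start y=0.000, vy=7.323 → t=1.493, apex=2.733, x_land=74.728, impact vy=-7.323
  bounce: vy ← 0.6·7.323 = 4.394
Arc 4: start y=0.000, vy=4.394 → t=0.896, apex=0.984, x_land=83.542, impact vy=-4.394
  bounce: vy ← 0.6·4.394 = 2.636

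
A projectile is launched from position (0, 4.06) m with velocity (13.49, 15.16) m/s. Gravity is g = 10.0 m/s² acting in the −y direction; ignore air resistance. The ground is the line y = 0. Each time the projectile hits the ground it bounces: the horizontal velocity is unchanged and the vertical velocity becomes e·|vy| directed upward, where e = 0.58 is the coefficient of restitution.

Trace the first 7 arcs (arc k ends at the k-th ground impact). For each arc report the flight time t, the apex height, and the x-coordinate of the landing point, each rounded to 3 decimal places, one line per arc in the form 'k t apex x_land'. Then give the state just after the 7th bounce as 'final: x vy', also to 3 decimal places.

Arc 1: start y=4.060, vy=15.160 → t=3.280, apex=15.551, x_land=44.242, impact vy=-17.636
  bounce: vy ← 0.58·17.636 = 10.229
Arc 2: start y=0.000, vy=10.229 → t=2.046, apex=5.231, x_land=71.839, impact vy=-10.229
  bounce: vy ← 0.58·10.229 = 5.933
Arc 3: start y=0.000, vy=5.933 → t=1.187, apex=1.760, x_land=87.846, impact vy=-5.933
  bounce: vy ← 0.58·5.933 = 3.441
Arc 4: start y=0.000, vy=3.441 → t=0.688, apex=0.592, x_land=97.129, impact vy=-3.441
  bounce: vy ← 0.58·3.441 = 1.996
Arc 5: start y=0.000, vy=1.996 → t=0.399, apex=0.199, x_land=102.514, impact vy=-1.996
  bounce: vy ← 0.58·1.996 = 1.158
Arc 6: start y=0.000, vy=1.158 → t=0.232, apex=0.067, x_land=105.637, impact vy=-1.158
  bounce: vy ← 0.58·1.158 = 0.671
Arc 7: start y=0.000, vy=0.671 → t=0.134, apex=0.023, x_land=107.448, impact vy=-0.671
  bounce: vy ← 0.58·0.671 = 0.389

1 3.280 15.551 44.242
2 2.046 5.231 71.839
3 1.187 1.760 87.846
4 0.688 0.592 97.129
5 0.399 0.199 102.514
6 0.232 0.067 105.637
7 0.134 0.023 107.448
final: 107.448 0.389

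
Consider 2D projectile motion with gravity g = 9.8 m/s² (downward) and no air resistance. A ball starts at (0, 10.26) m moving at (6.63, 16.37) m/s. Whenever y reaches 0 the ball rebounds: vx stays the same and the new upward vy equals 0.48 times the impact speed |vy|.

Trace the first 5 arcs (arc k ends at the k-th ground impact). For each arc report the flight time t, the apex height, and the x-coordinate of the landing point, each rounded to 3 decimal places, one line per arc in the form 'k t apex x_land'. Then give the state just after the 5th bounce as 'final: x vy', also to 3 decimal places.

Arc 1: start y=10.260, vy=16.370 → t=3.880, apex=23.932, x_land=25.727, impact vy=-21.658
  bounce: vy ← 0.48·21.658 = 10.396
Arc 2: start y=0.000, vy=10.396 → t=2.122, apex=5.514, x_land=39.793, impact vy=-10.396
  bounce: vy ← 0.48·10.396 = 4.990
Arc 3: start y=0.000, vy=4.990 → t=1.018, apex=1.270, x_land=46.545, impact vy=-4.990
  bounce: vy ← 0.48·4.990 = 2.395
Arc 4: start y=0.000, vy=2.395 → t=0.489, apex=0.293, x_land=49.786, impact vy=-2.395
  bounce: vy ← 0.48·2.395 = 1.150
Arc 5: start y=0.000, vy=1.150 → t=0.235, apex=0.067, x_land=51.342, impact vy=-1.150
  bounce: vy ← 0.48·1.150 = 0.552

1 3.880 23.932 25.727
2 2.122 5.514 39.793
3 1.018 1.270 46.545
4 0.489 0.293 49.786
5 0.235 0.067 51.342
final: 51.342 0.552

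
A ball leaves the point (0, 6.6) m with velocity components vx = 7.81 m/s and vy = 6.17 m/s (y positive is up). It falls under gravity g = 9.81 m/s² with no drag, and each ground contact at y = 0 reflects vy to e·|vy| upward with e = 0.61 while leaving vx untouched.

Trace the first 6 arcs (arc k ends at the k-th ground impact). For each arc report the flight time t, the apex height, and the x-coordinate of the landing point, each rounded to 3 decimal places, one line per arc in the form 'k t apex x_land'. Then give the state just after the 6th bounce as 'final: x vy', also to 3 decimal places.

Arc 1: start y=6.600, vy=6.170 → t=1.948, apex=8.540, x_land=15.218, impact vy=-12.945
  bounce: vy ← 0.61·12.945 = 7.896
Arc 2: start y=0.000, vy=7.896 → t=1.610, apex=3.178, x_land=27.790, impact vy=-7.896
  bounce: vy ← 0.61·7.896 = 4.817
Arc 3: start y=0.000, vy=4.817 → t=0.982, apex=1.182, x_land=35.460, impact vy=-4.817
  bounce: vy ← 0.61·4.817 = 2.938
Arc 4: start y=0.000, vy=2.938 → t=0.599, apex=0.440, x_land=40.138, impact vy=-2.938
  bounce: vy ← 0.61·2.938 = 1.792
Arc 5: start y=0.000, vy=1.792 → t=0.365, apex=0.164, x_land=42.992, impact vy=-1.792
  bounce: vy ← 0.61·1.792 = 1.093
Arc 6: start y=0.000, vy=1.093 → t=0.223, apex=0.061, x_land=44.732, impact vy=-1.093
  bounce: vy ← 0.61·1.093 = 0.667

1 1.948 8.540 15.218
2 1.610 3.178 27.790
3 0.982 1.182 35.460
4 0.599 0.440 40.138
5 0.365 0.164 42.992
6 0.223 0.061 44.732
final: 44.732 0.667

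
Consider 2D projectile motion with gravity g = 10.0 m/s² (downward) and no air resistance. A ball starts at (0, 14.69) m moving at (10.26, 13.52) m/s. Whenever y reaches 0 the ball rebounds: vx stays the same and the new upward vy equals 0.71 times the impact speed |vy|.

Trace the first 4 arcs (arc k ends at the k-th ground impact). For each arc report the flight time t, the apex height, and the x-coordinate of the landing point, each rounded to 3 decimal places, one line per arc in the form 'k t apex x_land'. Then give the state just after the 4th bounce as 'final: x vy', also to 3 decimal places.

Arc 1: start y=14.690, vy=13.520 → t=3.535, apex=23.830, x_land=36.270, impact vy=-21.831
  bounce: vy ← 0.71·21.831 = 15.500
Arc 2: start y=0.000, vy=15.500 → t=3.100, apex=12.012, x_land=68.076, impact vy=-15.500
  bounce: vy ← 0.71·15.500 = 11.005
Arc 3: start y=0.000, vy=11.005 → t=2.201, apex=6.055, x_land=90.658, impact vy=-11.005
  bounce: vy ← 0.71·11.005 = 7.814
Arc 4: start y=0.000, vy=7.814 → t=1.563, apex=3.053, x_land=106.692, impact vy=-7.814
  bounce: vy ← 0.71·7.814 = 5.548

1 3.535 23.830 36.270
2 3.100 12.012 68.076
3 2.201 6.055 90.658
4 1.563 3.053 106.692
final: 106.692 5.548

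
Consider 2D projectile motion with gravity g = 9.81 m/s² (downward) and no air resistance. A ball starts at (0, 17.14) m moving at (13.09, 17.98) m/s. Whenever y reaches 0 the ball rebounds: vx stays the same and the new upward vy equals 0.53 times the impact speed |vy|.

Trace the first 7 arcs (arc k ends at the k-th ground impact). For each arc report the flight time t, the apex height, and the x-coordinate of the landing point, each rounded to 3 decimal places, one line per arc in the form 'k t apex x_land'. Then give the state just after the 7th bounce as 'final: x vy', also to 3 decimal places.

Arc 1: start y=17.140, vy=17.980 → t=4.451, apex=33.617, x_land=58.261, impact vy=-25.682
  bounce: vy ← 0.53·25.682 = 13.611
Arc 2: start y=0.000, vy=13.611 → t=2.775, apex=9.443, x_land=94.586, impact vy=-13.611
  bounce: vy ← 0.53·13.611 = 7.214
Arc 3: start y=0.000, vy=7.214 → t=1.471, apex=2.653, x_land=113.838, impact vy=-7.214
  bounce: vy ← 0.53·7.214 = 3.823
Arc 4: start y=0.000, vy=3.823 → t=0.780, apex=0.745, x_land=124.042, impact vy=-3.823
  bounce: vy ← 0.53·3.823 = 2.026
Arc 5: start y=0.000, vy=2.026 → t=0.413, apex=0.209, x_land=129.450, impact vy=-2.026
  bounce: vy ← 0.53·2.026 = 1.074
Arc 6: start y=0.000, vy=1.074 → t=0.219, apex=0.059, x_land=132.316, impact vy=-1.074
  bounce: vy ← 0.53·1.074 = 0.569
Arc 7: start y=0.000, vy=0.569 → t=0.116, apex=0.017, x_land=133.835, impact vy=-0.569
  bounce: vy ← 0.53·0.569 = 0.302

1 4.451 33.617 58.261
2 2.775 9.443 94.586
3 1.471 2.653 113.838
4 0.780 0.745 124.042
5 0.413 0.209 129.450
6 0.219 0.059 132.316
7 0.116 0.017 133.835
final: 133.835 0.302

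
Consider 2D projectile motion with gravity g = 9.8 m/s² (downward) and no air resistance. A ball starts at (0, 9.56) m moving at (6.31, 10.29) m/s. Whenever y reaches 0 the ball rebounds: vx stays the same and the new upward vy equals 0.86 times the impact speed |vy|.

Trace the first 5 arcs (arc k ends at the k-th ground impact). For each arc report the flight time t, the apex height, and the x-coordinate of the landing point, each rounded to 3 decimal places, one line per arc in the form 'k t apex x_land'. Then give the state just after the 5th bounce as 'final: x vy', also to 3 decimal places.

1 2.797 14.962 17.652
2 3.006 11.066 36.617
3 2.585 8.184 52.927
4 2.223 6.053 66.954
5 1.912 4.477 79.017
final: 79.017 8.056

Arc 1: start y=9.560, vy=10.290 → t=2.797, apex=14.962, x_land=17.652, impact vy=-17.125
  bounce: vy ← 0.86·17.125 = 14.727
Arc 2: start y=0.000, vy=14.727 → t=3.006, apex=11.066, x_land=36.617, impact vy=-14.727
  bounce: vy ← 0.86·14.727 = 12.666
Arc 3: start y=0.000, vy=12.666 → t=2.585, apex=8.184, x_land=52.927, impact vy=-12.666
  bounce: vy ← 0.86·12.666 = 10.892
Arc 4: start y=0.000, vy=10.892 → t=2.223, apex=6.053, x_land=66.954, impact vy=-10.892
  bounce: vy ← 0.86·10.892 = 9.367
Arc 5: start y=0.000, vy=9.367 → t=1.912, apex=4.477, x_land=79.017, impact vy=-9.367
  bounce: vy ← 0.86·9.367 = 8.056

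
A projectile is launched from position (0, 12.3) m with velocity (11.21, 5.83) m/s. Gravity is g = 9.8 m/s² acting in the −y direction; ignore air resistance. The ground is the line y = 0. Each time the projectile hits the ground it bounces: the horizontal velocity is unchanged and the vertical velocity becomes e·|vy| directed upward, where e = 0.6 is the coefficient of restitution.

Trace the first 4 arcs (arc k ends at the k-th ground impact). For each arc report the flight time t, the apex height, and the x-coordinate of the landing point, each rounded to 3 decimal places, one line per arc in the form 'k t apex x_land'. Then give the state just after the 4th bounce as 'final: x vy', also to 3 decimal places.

Arc 1: start y=12.300, vy=5.830 → t=2.287, apex=14.034, x_land=25.640, impact vy=-16.585
  bounce: vy ← 0.6·16.585 = 9.951
Arc 2: start y=0.000, vy=9.951 → t=2.031, apex=5.052, x_land=48.406, impact vy=-9.951
  bounce: vy ← 0.6·9.951 = 5.971
Arc 3: start y=0.000, vy=5.971 → t=1.219, apex=1.819, x_land=62.065, impact vy=-5.971
  bounce: vy ← 0.6·5.971 = 3.582
Arc 4: start y=0.000, vy=3.582 → t=0.731, apex=0.655, x_land=70.261, impact vy=-3.582
  bounce: vy ← 0.6·3.582 = 2.149

1 2.287 14.034 25.640
2 2.031 5.052 48.406
3 1.219 1.819 62.065
4 0.731 0.655 70.261
final: 70.261 2.149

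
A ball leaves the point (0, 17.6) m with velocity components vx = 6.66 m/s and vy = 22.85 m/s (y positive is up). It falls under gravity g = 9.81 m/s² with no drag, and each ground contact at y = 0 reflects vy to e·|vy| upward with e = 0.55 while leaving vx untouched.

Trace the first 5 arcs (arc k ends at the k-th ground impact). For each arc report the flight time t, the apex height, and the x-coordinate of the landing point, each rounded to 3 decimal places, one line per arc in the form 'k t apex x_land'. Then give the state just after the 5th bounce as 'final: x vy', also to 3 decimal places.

1 5.332 44.212 35.508
2 3.302 13.374 57.503
3 1.816 4.046 69.600
4 0.999 1.224 76.253
5 0.549 0.370 79.912
final: 79.912 1.482

Arc 1: start y=17.600, vy=22.850 → t=5.332, apex=44.212, x_land=35.508, impact vy=-29.452
  bounce: vy ← 0.55·29.452 = 16.199
Arc 2: start y=0.000, vy=16.199 → t=3.302, apex=13.374, x_land=57.503, impact vy=-16.199
  bounce: vy ← 0.55·16.199 = 8.909
Arc 3: start y=0.000, vy=8.909 → t=1.816, apex=4.046, x_land=69.600, impact vy=-8.909
  bounce: vy ← 0.55·8.909 = 4.900
Arc 4: start y=0.000, vy=4.900 → t=0.999, apex=1.224, x_land=76.253, impact vy=-4.900
  bounce: vy ← 0.55·4.900 = 2.695
Arc 5: start y=0.000, vy=2.695 → t=0.549, apex=0.370, x_land=79.912, impact vy=-2.695
  bounce: vy ← 0.55·2.695 = 1.482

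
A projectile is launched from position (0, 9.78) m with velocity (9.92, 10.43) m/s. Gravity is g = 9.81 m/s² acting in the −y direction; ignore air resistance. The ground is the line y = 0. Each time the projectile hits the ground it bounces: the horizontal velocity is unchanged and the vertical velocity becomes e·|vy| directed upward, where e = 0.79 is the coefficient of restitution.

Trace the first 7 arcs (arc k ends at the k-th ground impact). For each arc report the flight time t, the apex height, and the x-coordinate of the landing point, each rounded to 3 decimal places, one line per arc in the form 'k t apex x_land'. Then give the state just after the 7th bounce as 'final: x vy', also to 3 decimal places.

1 2.831 15.325 28.081
2 2.793 9.564 55.785
3 2.206 5.969 77.671
4 1.743 3.725 94.962
5 1.377 2.325 108.621
6 1.088 1.451 119.412
7 0.859 0.906 127.936
final: 127.936 3.330

Arc 1: start y=9.780, vy=10.430 → t=2.831, apex=15.325, x_land=28.081, impact vy=-17.340
  bounce: vy ← 0.79·17.340 = 13.698
Arc 2: start y=0.000, vy=13.698 → t=2.793, apex=9.564, x_land=55.785, impact vy=-13.698
  bounce: vy ← 0.79·13.698 = 10.822
Arc 3: start y=0.000, vy=10.822 → t=2.206, apex=5.969, x_land=77.671, impact vy=-10.822
  bounce: vy ← 0.79·10.822 = 8.549
Arc 4: start y=0.000, vy=8.549 → t=1.743, apex=3.725, x_land=94.962, impact vy=-8.549
  bounce: vy ← 0.79·8.549 = 6.754
Arc 5: start y=0.000, vy=6.754 → t=1.377, apex=2.325, x_land=108.621, impact vy=-6.754
  bounce: vy ← 0.79·6.754 = 5.336
Arc 6: start y=0.000, vy=5.336 → t=1.088, apex=1.451, x_land=119.412, impact vy=-5.336
  bounce: vy ← 0.79·5.336 = 4.215
Arc 7: start y=0.000, vy=4.215 → t=0.859, apex=0.906, x_land=127.936, impact vy=-4.215
  bounce: vy ← 0.79·4.215 = 3.330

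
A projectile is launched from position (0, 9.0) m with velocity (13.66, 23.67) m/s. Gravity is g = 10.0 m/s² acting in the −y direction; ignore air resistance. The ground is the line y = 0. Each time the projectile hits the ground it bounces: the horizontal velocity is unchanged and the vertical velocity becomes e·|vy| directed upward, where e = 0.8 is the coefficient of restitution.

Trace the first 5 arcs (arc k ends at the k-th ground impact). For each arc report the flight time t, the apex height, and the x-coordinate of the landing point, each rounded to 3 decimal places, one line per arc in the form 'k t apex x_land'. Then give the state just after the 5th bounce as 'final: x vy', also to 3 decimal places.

1 5.088 37.013 69.499
2 4.353 23.689 128.965
3 3.483 15.161 176.537
4 2.786 9.703 214.595
5 2.229 6.210 245.041
final: 245.041 8.915

Arc 1: start y=9.000, vy=23.670 → t=5.088, apex=37.013, x_land=69.499, impact vy=-27.208
  bounce: vy ← 0.8·27.208 = 21.766
Arc 2: start y=0.000, vy=21.766 → t=4.353, apex=23.689, x_land=128.965, impact vy=-21.766
  bounce: vy ← 0.8·21.766 = 17.413
Arc 3: start y=0.000, vy=17.413 → t=3.483, apex=15.161, x_land=176.537, impact vy=-17.413
  bounce: vy ← 0.8·17.413 = 13.930
Arc 4: start y=0.000, vy=13.930 → t=2.786, apex=9.703, x_land=214.595, impact vy=-13.930
  bounce: vy ← 0.8·13.930 = 11.144
Arc 5: start y=0.000, vy=11.144 → t=2.229, apex=6.210, x_land=245.041, impact vy=-11.144
  bounce: vy ← 0.8·11.144 = 8.915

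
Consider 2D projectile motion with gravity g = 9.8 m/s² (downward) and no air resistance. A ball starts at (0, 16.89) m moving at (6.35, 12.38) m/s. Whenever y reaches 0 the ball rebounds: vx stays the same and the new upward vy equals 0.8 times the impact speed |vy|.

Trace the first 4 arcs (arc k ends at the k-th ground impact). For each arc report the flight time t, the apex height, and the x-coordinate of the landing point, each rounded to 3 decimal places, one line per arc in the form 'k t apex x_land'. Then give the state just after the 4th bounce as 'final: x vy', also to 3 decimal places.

Arc 1: start y=16.890, vy=12.380 → t=3.509, apex=24.710, x_land=22.281, impact vy=-22.007
  bounce: vy ← 0.8·22.007 = 17.606
Arc 2: start y=0.000, vy=17.606 → t=3.593, apex=15.814, x_land=45.097, impact vy=-17.606
  bounce: vy ← 0.8·17.606 = 14.084
Arc 3: start y=0.000, vy=14.084 → t=2.874, apex=10.121, x_land=63.349, impact vy=-14.084
  bounce: vy ← 0.8·14.084 = 11.268
Arc 4: start y=0.000, vy=11.268 → t=2.300, apex=6.477, x_land=77.951, impact vy=-11.268
  bounce: vy ← 0.8·11.268 = 9.014

1 3.509 24.710 22.281
2 3.593 15.814 45.097
3 2.874 10.121 63.349
4 2.300 6.477 77.951
final: 77.951 9.014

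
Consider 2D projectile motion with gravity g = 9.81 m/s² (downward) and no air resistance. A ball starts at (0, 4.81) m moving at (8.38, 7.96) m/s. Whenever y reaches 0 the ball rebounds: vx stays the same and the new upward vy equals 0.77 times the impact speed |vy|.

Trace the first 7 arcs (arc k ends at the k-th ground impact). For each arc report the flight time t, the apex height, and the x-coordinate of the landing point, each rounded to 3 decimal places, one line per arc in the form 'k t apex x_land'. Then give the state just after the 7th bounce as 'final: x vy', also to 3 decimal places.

Arc 1: start y=4.810, vy=7.960 → t=2.092, apex=8.039, x_land=17.528, impact vy=-12.559
  bounce: vy ← 0.77·12.559 = 9.671
Arc 2: start y=0.000, vy=9.671 → t=1.972, apex=4.767, x_land=34.050, impact vy=-9.671
  bounce: vy ← 0.77·9.671 = 7.446
Arc 3: start y=0.000, vy=7.446 → t=1.518, apex=2.826, x_land=46.772, impact vy=-7.446
  bounce: vy ← 0.77·7.446 = 5.734
Arc 4: start y=0.000, vy=5.734 → t=1.169, apex=1.676, x_land=56.568, impact vy=-5.734
  bounce: vy ← 0.77·5.734 = 4.415
Arc 5: start y=0.000, vy=4.415 → t=0.900, apex=0.993, x_land=64.110, impact vy=-4.415
  bounce: vy ← 0.77·4.415 = 3.400
Arc 6: start y=0.000, vy=3.400 → t=0.693, apex=0.589, x_land=69.918, impact vy=-3.400
  bounce: vy ← 0.77·3.400 = 2.618
Arc 7: start y=0.000, vy=2.618 → t=0.534, apex=0.349, x_land=74.390, impact vy=-2.618
  bounce: vy ← 0.77·2.618 = 2.016

1 2.092 8.039 17.528
2 1.972 4.767 34.050
3 1.518 2.826 46.772
4 1.169 1.676 56.568
5 0.900 0.993 64.110
6 0.693 0.589 69.918
7 0.534 0.349 74.390
final: 74.390 2.016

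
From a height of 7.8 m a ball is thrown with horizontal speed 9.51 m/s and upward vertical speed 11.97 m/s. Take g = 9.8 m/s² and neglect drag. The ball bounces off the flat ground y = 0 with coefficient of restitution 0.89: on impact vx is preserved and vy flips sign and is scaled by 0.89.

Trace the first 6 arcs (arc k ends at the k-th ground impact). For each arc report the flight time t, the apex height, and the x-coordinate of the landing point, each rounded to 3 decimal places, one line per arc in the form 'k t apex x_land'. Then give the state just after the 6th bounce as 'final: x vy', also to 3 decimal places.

1 2.977 15.110 28.316
2 3.126 11.969 58.042
3 2.782 9.481 84.498
4 2.476 7.510 108.044
5 2.204 5.948 129.000
6 1.961 4.712 147.651
final: 147.651 8.553

Arc 1: start y=7.800, vy=11.970 → t=2.977, apex=15.110, x_land=28.316, impact vy=-17.209
  bounce: vy ← 0.89·17.209 = 15.316
Arc 2: start y=0.000, vy=15.316 → t=3.126, apex=11.969, x_land=58.042, impact vy=-15.316
  bounce: vy ← 0.89·15.316 = 13.632
Arc 3: start y=0.000, vy=13.632 → t=2.782, apex=9.481, x_land=84.498, impact vy=-13.632
  bounce: vy ← 0.89·13.632 = 12.132
Arc 4: start y=0.000, vy=12.132 → t=2.476, apex=7.510, x_land=108.044, impact vy=-12.132
  bounce: vy ← 0.89·12.132 = 10.798
Arc 5: start y=0.000, vy=10.798 → t=2.204, apex=5.948, x_land=129.000, impact vy=-10.798
  bounce: vy ← 0.89·10.798 = 9.610
Arc 6: start y=0.000, vy=9.610 → t=1.961, apex=4.712, x_land=147.651, impact vy=-9.610
  bounce: vy ← 0.89·9.610 = 8.553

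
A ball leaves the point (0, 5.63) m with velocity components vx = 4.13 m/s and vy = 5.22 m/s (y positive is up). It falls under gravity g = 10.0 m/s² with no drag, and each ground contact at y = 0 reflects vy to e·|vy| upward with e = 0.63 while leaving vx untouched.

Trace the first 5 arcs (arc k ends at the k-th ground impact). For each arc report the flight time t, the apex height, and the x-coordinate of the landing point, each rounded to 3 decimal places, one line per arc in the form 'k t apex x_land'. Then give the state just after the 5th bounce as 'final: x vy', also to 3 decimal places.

Arc 1: start y=5.630, vy=5.220 → t=1.705, apex=6.992, x_land=7.040, impact vy=-11.826
  bounce: vy ← 0.63·11.826 = 7.450
Arc 2: start y=0.000, vy=7.450 → t=1.490, apex=2.775, x_land=13.194, impact vy=-7.450
  bounce: vy ← 0.63·7.450 = 4.694
Arc 3: start y=0.000, vy=4.694 → t=0.939, apex=1.102, x_land=17.071, impact vy=-4.694
  bounce: vy ← 0.63·4.694 = 2.957
Arc 4: start y=0.000, vy=2.957 → t=0.591, apex=0.437, x_land=19.513, impact vy=-2.957
  bounce: vy ← 0.63·2.957 = 1.863
Arc 5: start y=0.000, vy=1.863 → t=0.373, apex=0.174, x_land=21.052, impact vy=-1.863
  bounce: vy ← 0.63·1.863 = 1.174

1 1.705 6.992 7.040
2 1.490 2.775 13.194
3 0.939 1.102 17.071
4 0.591 0.437 19.513
5 0.373 0.174 21.052
final: 21.052 1.174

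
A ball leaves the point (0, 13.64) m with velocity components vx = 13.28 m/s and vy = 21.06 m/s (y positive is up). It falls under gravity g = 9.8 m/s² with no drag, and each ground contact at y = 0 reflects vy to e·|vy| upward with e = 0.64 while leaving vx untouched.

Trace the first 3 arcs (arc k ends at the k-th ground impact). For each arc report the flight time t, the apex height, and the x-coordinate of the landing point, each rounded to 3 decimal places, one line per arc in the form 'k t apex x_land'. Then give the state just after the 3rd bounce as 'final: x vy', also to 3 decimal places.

Arc 1: start y=13.640, vy=21.060 → t=4.870, apex=36.269, x_land=64.668, impact vy=-26.662
  bounce: vy ← 0.64·26.662 = 17.064
Arc 2: start y=0.000, vy=17.064 → t=3.482, apex=14.856, x_land=110.915, impact vy=-17.064
  bounce: vy ← 0.64·17.064 = 10.921
Arc 3: start y=0.000, vy=10.921 → t=2.229, apex=6.085, x_land=140.512, impact vy=-10.921
  bounce: vy ← 0.64·10.921 = 6.989

1 4.870 36.269 64.668
2 3.482 14.856 110.915
3 2.229 6.085 140.512
final: 140.512 6.989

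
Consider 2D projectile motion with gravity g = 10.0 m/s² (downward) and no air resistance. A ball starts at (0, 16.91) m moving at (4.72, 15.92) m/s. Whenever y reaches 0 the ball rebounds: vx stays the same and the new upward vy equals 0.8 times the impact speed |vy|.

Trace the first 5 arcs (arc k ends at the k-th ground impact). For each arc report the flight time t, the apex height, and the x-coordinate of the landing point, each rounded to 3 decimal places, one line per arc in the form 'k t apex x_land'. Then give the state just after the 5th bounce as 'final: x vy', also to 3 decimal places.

Arc 1: start y=16.910, vy=15.920 → t=4.024, apex=29.582, x_land=18.995, impact vy=-24.324
  bounce: vy ← 0.8·24.324 = 19.459
Arc 2: start y=0.000, vy=19.459 → t=3.892, apex=18.933, x_land=37.364, impact vy=-19.459
  bounce: vy ← 0.8·19.459 = 15.567
Arc 3: start y=0.000, vy=15.567 → t=3.113, apex=12.117, x_land=52.060, impact vy=-15.567
  bounce: vy ← 0.8·15.567 = 12.454
Arc 4: start y=0.000, vy=12.454 → t=2.491, apex=7.755, x_land=63.816, impact vy=-12.454
  bounce: vy ← 0.8·12.454 = 9.963
Arc 5: start y=0.000, vy=9.963 → t=1.993, apex=4.963, x_land=73.221, impact vy=-9.963
  bounce: vy ← 0.8·9.963 = 7.970

1 4.024 29.582 18.995
2 3.892 18.933 37.364
3 3.113 12.117 52.060
4 2.491 7.755 63.816
5 1.993 4.963 73.221
final: 73.221 7.970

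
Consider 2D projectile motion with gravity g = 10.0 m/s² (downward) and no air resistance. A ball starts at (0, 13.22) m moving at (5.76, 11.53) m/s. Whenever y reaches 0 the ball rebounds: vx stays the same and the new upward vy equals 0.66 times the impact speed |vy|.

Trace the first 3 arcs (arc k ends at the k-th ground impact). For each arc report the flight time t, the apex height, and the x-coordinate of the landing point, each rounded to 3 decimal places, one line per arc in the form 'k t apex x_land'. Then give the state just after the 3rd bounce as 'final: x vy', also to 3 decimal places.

1 3.146 19.867 18.123
2 2.631 8.654 33.279
3 1.737 3.770 43.282
final: 43.282 5.731

Arc 1: start y=13.220, vy=11.530 → t=3.146, apex=19.867, x_land=18.123, impact vy=-19.933
  bounce: vy ← 0.66·19.933 = 13.156
Arc 2: start y=0.000, vy=13.156 → t=2.631, apex=8.654, x_land=33.279, impact vy=-13.156
  bounce: vy ← 0.66·13.156 = 8.683
Arc 3: start y=0.000, vy=8.683 → t=1.737, apex=3.770, x_land=43.282, impact vy=-8.683
  bounce: vy ← 0.66·8.683 = 5.731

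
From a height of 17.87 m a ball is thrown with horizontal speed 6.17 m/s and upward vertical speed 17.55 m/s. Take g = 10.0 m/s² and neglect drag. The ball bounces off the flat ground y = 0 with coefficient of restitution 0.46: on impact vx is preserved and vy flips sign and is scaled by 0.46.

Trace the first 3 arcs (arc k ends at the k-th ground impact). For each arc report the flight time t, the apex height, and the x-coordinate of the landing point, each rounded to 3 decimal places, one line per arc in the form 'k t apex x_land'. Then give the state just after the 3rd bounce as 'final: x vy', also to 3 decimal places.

1 4.335 33.270 26.744
2 2.373 7.040 41.387
3 1.092 1.490 48.122
final: 48.122 2.511

Arc 1: start y=17.870, vy=17.550 → t=4.335, apex=33.270, x_land=26.744, impact vy=-25.795
  bounce: vy ← 0.46·25.795 = 11.866
Arc 2: start y=0.000, vy=11.866 → t=2.373, apex=7.040, x_land=41.387, impact vy=-11.866
  bounce: vy ← 0.46·11.866 = 5.458
Arc 3: start y=0.000, vy=5.458 → t=1.092, apex=1.490, x_land=48.122, impact vy=-5.458
  bounce: vy ← 0.46·5.458 = 2.511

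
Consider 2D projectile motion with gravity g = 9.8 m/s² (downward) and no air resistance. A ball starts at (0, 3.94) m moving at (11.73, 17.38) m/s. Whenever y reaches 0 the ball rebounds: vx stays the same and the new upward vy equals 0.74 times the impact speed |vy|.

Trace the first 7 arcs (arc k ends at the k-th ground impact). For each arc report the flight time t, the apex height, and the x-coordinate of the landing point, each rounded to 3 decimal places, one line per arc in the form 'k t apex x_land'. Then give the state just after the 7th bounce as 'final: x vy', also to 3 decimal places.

1 3.761 19.351 44.114
2 2.941 10.597 78.614
3 2.176 5.803 104.143
4 1.611 3.178 123.036
5 1.192 1.740 137.016
6 0.882 0.953 147.361
7 0.653 0.522 155.017
final: 155.017 2.367

Arc 1: start y=3.940, vy=17.380 → t=3.761, apex=19.351, x_land=44.114, impact vy=-19.475
  bounce: vy ← 0.74·19.475 = 14.412
Arc 2: start y=0.000, vy=14.412 → t=2.941, apex=10.597, x_land=78.614, impact vy=-14.412
  bounce: vy ← 0.74·14.412 = 10.665
Arc 3: start y=0.000, vy=10.665 → t=2.176, apex=5.803, x_land=104.143, impact vy=-10.665
  bounce: vy ← 0.74·10.665 = 7.892
Arc 4: start y=0.000, vy=7.892 → t=1.611, apex=3.178, x_land=123.036, impact vy=-7.892
  bounce: vy ← 0.74·7.892 = 5.840
Arc 5: start y=0.000, vy=5.840 → t=1.192, apex=1.740, x_land=137.016, impact vy=-5.840
  bounce: vy ← 0.74·5.840 = 4.322
Arc 6: start y=0.000, vy=4.322 → t=0.882, apex=0.953, x_land=147.361, impact vy=-4.322
  bounce: vy ← 0.74·4.322 = 3.198
Arc 7: start y=0.000, vy=3.198 → t=0.653, apex=0.522, x_land=155.017, impact vy=-3.198
  bounce: vy ← 0.74·3.198 = 2.367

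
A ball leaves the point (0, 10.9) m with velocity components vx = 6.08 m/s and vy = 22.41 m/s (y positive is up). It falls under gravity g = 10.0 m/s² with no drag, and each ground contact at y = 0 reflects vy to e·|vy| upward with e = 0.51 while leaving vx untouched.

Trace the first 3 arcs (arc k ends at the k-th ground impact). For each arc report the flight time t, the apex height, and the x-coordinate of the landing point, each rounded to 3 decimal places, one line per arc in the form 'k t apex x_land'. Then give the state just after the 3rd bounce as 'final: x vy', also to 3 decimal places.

Arc 1: start y=10.900, vy=22.410 → t=4.925, apex=36.010, x_land=29.942, impact vy=-26.837
  bounce: vy ← 0.51·26.837 = 13.687
Arc 2: start y=0.000, vy=13.687 → t=2.737, apex=9.366, x_land=46.585, impact vy=-13.687
  bounce: vy ← 0.51·13.687 = 6.980
Arc 3: start y=0.000, vy=6.980 → t=1.396, apex=2.436, x_land=55.073, impact vy=-6.980
  bounce: vy ← 0.51·6.980 = 3.560

1 4.925 36.010 29.942
2 2.737 9.366 46.585
3 1.396 2.436 55.073
final: 55.073 3.560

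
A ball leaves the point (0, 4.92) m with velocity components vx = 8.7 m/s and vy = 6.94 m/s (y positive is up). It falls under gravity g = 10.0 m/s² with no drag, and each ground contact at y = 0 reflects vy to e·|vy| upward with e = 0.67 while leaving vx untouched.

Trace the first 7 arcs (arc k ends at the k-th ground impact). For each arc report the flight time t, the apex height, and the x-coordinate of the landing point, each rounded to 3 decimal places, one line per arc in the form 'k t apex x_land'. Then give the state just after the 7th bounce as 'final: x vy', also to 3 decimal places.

1 1.905 7.328 16.570
2 1.622 3.290 30.684
3 1.087 1.477 40.140
4 0.728 0.663 46.476
5 0.488 0.298 50.720
6 0.327 0.134 53.564
7 0.219 0.060 55.470
final: 55.470 0.734

Arc 1: start y=4.920, vy=6.940 → t=1.905, apex=7.328, x_land=16.570, impact vy=-12.106
  bounce: vy ← 0.67·12.106 = 8.111
Arc 2: start y=0.000, vy=8.111 → t=1.622, apex=3.290, x_land=30.684, impact vy=-8.111
  bounce: vy ← 0.67·8.111 = 5.435
Arc 3: start y=0.000, vy=5.435 → t=1.087, apex=1.477, x_land=40.140, impact vy=-5.435
  bounce: vy ← 0.67·5.435 = 3.641
Arc 4: start y=0.000, vy=3.641 → t=0.728, apex=0.663, x_land=46.476, impact vy=-3.641
  bounce: vy ← 0.67·3.641 = 2.440
Arc 5: start y=0.000, vy=2.440 → t=0.488, apex=0.298, x_land=50.720, impact vy=-2.440
  bounce: vy ← 0.67·2.440 = 1.635
Arc 6: start y=0.000, vy=1.635 → t=0.327, apex=0.134, x_land=53.564, impact vy=-1.635
  bounce: vy ← 0.67·1.635 = 1.095
Arc 7: start y=0.000, vy=1.095 → t=0.219, apex=0.060, x_land=55.470, impact vy=-1.095
  bounce: vy ← 0.67·1.095 = 0.734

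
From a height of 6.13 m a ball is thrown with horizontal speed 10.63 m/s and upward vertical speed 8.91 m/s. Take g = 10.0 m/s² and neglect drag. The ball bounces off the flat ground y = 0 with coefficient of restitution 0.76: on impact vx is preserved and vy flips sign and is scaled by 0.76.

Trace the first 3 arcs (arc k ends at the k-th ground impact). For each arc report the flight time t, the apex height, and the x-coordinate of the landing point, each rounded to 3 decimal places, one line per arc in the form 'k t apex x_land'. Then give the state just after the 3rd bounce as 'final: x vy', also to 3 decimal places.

Arc 1: start y=6.130, vy=8.910 → t=2.312, apex=10.099, x_land=24.579, impact vy=-14.212
  bounce: vy ← 0.76·14.212 = 10.801
Arc 2: start y=0.000, vy=10.801 → t=2.160, apex=5.833, x_land=47.543, impact vy=-10.801
  bounce: vy ← 0.76·10.801 = 8.209
Arc 3: start y=0.000, vy=8.209 → t=1.642, apex=3.369, x_land=64.995, impact vy=-8.209
  bounce: vy ← 0.76·8.209 = 6.239

1 2.312 10.099 24.579
2 2.160 5.833 47.543
3 1.642 3.369 64.995
final: 64.995 6.239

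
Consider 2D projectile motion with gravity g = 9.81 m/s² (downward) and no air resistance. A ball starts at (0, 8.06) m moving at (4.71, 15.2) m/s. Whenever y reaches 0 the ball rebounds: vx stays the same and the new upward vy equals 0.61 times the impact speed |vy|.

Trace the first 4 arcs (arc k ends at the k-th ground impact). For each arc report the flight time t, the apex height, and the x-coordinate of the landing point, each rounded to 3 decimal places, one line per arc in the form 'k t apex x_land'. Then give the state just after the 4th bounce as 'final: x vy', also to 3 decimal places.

1 3.560 19.836 16.770
2 2.453 7.381 28.325
3 1.497 2.746 35.374
4 0.913 1.022 39.673
final: 39.673 2.731

Arc 1: start y=8.060, vy=15.200 → t=3.560, apex=19.836, x_land=16.770, impact vy=-19.728
  bounce: vy ← 0.61·19.728 = 12.034
Arc 2: start y=0.000, vy=12.034 → t=2.453, apex=7.381, x_land=28.325, impact vy=-12.034
  bounce: vy ← 0.61·12.034 = 7.341
Arc 3: start y=0.000, vy=7.341 → t=1.497, apex=2.746, x_land=35.374, impact vy=-7.341
  bounce: vy ← 0.61·7.341 = 4.478
Arc 4: start y=0.000, vy=4.478 → t=0.913, apex=1.022, x_land=39.673, impact vy=-4.478
  bounce: vy ← 0.61·4.478 = 2.731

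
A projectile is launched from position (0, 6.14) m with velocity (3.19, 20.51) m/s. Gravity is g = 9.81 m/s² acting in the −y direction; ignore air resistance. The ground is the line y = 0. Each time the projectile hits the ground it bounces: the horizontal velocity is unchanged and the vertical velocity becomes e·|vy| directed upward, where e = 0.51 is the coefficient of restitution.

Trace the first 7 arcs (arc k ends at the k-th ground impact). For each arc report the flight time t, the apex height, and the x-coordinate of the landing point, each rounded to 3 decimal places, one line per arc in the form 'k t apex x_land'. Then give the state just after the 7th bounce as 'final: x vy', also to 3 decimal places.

1 4.462 27.580 14.234
2 2.419 7.174 21.949
3 1.234 1.866 25.884
4 0.629 0.485 27.891
5 0.321 0.126 28.915
6 0.164 0.033 29.437
7 0.083 0.009 29.703
final: 29.703 0.209

Arc 1: start y=6.140, vy=20.510 → t=4.462, apex=27.580, x_land=14.234, impact vy=-23.262
  bounce: vy ← 0.51·23.262 = 11.864
Arc 2: start y=0.000, vy=11.864 → t=2.419, apex=7.174, x_land=21.949, impact vy=-11.864
  bounce: vy ← 0.51·11.864 = 6.050
Arc 3: start y=0.000, vy=6.050 → t=1.234, apex=1.866, x_land=25.884, impact vy=-6.050
  bounce: vy ← 0.51·6.050 = 3.086
Arc 4: start y=0.000, vy=3.086 → t=0.629, apex=0.485, x_land=27.891, impact vy=-3.086
  bounce: vy ← 0.51·3.086 = 1.574
Arc 5: start y=0.000, vy=1.574 → t=0.321, apex=0.126, x_land=28.915, impact vy=-1.574
  bounce: vy ← 0.51·1.574 = 0.803
Arc 6: start y=0.000, vy=0.803 → t=0.164, apex=0.033, x_land=29.437, impact vy=-0.803
  bounce: vy ← 0.51·0.803 = 0.409
Arc 7: start y=0.000, vy=0.409 → t=0.083, apex=0.009, x_land=29.703, impact vy=-0.409
  bounce: vy ← 0.51·0.409 = 0.209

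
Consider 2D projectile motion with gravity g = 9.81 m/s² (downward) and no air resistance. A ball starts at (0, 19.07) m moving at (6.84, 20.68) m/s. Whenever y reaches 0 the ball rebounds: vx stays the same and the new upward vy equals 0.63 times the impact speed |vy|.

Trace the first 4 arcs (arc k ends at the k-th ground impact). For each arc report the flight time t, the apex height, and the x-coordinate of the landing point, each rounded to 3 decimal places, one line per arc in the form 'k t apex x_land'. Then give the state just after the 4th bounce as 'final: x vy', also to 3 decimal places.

1 4.995 40.867 34.163
2 3.637 16.220 59.039
3 2.291 6.438 74.712
4 1.444 2.555 84.585
final: 84.585 4.461

Arc 1: start y=19.070, vy=20.680 → t=4.995, apex=40.867, x_land=34.163, impact vy=-28.316
  bounce: vy ← 0.63·28.316 = 17.839
Arc 2: start y=0.000, vy=17.839 → t=3.637, apex=16.220, x_land=59.039, impact vy=-17.839
  bounce: vy ← 0.63·17.839 = 11.239
Arc 3: start y=0.000, vy=11.239 → t=2.291, apex=6.438, x_land=74.712, impact vy=-11.239
  bounce: vy ← 0.63·11.239 = 7.080
Arc 4: start y=0.000, vy=7.080 → t=1.444, apex=2.555, x_land=84.585, impact vy=-7.080
  bounce: vy ← 0.63·7.080 = 4.461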